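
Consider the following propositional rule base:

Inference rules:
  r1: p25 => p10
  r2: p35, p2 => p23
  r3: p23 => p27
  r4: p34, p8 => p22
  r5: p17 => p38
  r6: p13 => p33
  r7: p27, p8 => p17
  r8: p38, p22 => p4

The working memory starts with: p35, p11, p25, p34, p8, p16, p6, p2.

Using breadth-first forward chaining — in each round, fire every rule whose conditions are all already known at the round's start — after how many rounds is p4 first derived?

5

Round 1 fires r1, r2, r4, giving p10, p23, p22.
Round 2 fires r3, giving p27.
Round 3 fires r7, giving p17.
Round 4 fires r5, giving p38.
Round 5 fires r8, giving p4.
p4 first appears in round 5.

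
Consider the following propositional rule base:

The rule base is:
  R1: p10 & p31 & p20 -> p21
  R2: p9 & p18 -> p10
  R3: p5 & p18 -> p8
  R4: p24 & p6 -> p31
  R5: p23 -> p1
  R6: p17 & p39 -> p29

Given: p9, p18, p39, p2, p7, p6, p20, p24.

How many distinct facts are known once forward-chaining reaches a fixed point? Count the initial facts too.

Round 1 — R2, R4, derive p10, p31.
Round 2 — R1, derive p21.
Closure: {p10, p18, p2, p20, p21, p24, p31, p39, p6, p7, p9} — 11 facts.

11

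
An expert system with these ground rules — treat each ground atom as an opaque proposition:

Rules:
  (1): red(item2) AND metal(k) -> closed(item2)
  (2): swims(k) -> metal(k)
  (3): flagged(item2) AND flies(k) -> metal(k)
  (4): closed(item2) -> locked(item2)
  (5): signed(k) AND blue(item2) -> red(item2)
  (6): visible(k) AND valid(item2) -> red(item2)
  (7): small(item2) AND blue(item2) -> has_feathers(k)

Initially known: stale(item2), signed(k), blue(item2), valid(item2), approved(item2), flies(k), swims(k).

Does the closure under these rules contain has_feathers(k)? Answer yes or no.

no

Round 1 — (2), (5), derive metal(k), red(item2).
Round 2 — (1), derive closed(item2).
Round 3 — (4), derive locked(item2).
Fixed point reached. has_feathers(k) is concluded only by (7); (7) needs small(item2) (never derived).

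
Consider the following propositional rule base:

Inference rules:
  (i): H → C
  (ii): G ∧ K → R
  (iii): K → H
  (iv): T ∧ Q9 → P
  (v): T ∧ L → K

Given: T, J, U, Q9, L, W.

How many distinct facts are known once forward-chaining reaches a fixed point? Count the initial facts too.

10

Round 1: (iv) [T ∧ Q9 → P]; (v) [T ∧ L → K]. New: P, K.
Round 2: (iii) [K → H]. New: H.
Round 3: (i) [H → C]. New: C.
Closure: {C, H, J, K, L, P, Q9, T, U, W} — 10 facts.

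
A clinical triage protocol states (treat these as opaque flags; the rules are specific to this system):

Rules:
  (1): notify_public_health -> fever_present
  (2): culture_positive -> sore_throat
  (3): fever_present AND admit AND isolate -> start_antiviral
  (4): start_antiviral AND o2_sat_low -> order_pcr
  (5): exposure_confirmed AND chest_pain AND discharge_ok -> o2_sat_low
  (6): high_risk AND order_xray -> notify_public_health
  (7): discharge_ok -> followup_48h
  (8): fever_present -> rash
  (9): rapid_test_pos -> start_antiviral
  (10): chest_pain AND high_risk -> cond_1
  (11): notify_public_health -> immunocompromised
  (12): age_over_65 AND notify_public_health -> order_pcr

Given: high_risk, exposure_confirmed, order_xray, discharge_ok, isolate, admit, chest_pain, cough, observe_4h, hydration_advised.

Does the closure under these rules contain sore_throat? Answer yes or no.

no

Round 1: (5) [exposure_confirmed AND chest_pain AND discharge_ok -> o2_sat_low]; (6) [high_risk AND order_xray -> notify_public_health]; (7) [discharge_ok -> followup_48h]; (10) [chest_pain AND high_risk -> cond_1]. Adds o2_sat_low, notify_public_health, followup_48h, cond_1.
Round 2: (1) [notify_public_health -> fever_present]; (11) [notify_public_health -> immunocompromised]. Adds fever_present, immunocompromised.
Round 3: (3) [fever_present AND admit AND isolate -> start_antiviral]; (8) [fever_present -> rash]. Adds start_antiviral, rash.
Round 4: (4) [start_antiviral AND o2_sat_low -> order_pcr]. Adds order_pcr.
Fixed point reached. sore_throat is concluded only by (2); (2) needs culture_positive (never derived).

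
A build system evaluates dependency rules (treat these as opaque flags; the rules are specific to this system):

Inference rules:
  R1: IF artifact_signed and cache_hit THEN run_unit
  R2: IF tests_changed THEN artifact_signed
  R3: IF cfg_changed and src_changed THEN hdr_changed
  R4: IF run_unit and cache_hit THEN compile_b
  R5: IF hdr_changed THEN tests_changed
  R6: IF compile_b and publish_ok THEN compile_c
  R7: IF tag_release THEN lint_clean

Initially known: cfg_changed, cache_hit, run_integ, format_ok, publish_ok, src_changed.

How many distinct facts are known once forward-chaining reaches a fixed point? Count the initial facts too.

12

[1] R3 [IF cfg_changed and src_changed THEN hdr_changed]. ⇒ new: hdr_changed.
[2] R5 [IF hdr_changed THEN tests_changed]. ⇒ new: tests_changed.
[3] R2 [IF tests_changed THEN artifact_signed]. ⇒ new: artifact_signed.
[4] R1 [IF artifact_signed and cache_hit THEN run_unit]. ⇒ new: run_unit.
[5] R4 [IF run_unit and cache_hit THEN compile_b]. ⇒ new: compile_b.
[6] R6 [IF compile_b and publish_ok THEN compile_c]. ⇒ new: compile_c.
Closure: {artifact_signed, cache_hit, cfg_changed, compile_b, compile_c, format_ok, hdr_changed, publish_ok, run_integ, run_unit, src_changed, tests_changed} — 12 facts.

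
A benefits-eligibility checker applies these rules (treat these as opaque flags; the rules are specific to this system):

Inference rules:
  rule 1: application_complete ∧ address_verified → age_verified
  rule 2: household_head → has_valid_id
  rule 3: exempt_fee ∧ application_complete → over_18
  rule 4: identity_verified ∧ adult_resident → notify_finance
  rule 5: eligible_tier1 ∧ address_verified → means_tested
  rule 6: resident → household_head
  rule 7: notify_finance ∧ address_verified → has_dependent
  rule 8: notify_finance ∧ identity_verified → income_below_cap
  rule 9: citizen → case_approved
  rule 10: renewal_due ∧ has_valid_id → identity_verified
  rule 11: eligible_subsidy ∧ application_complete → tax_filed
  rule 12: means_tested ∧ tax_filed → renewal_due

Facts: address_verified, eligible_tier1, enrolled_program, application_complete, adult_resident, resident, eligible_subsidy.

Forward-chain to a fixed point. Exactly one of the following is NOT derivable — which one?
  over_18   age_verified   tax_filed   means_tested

Round 1 — rule 1, rule 5, rule 6, rule 11, derive age_verified, means_tested, household_head, tax_filed.
Round 2 — rule 2, rule 12, derive has_valid_id, renewal_due.
Round 3 — rule 10, derive identity_verified.
Round 4 — rule 4, derive notify_finance.
Round 5 — rule 7, rule 8, derive has_dependent, income_below_cap.
Derived: tax_filed (round 1), means_tested (round 1), age_verified (round 1). over_18 never appears in any round.

over_18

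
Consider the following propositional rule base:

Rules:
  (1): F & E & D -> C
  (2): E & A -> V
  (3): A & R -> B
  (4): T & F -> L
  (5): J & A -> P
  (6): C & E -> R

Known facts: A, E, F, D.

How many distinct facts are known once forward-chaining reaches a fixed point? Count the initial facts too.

8

Round 1: (1) [F & E & D -> C]; (2) [E & A -> V]. Adds C, V.
Round 2: (6) [C & E -> R]. Adds R.
Round 3: (3) [A & R -> B]. Adds B.
Closure: {A, B, C, D, E, F, R, V} — 8 facts.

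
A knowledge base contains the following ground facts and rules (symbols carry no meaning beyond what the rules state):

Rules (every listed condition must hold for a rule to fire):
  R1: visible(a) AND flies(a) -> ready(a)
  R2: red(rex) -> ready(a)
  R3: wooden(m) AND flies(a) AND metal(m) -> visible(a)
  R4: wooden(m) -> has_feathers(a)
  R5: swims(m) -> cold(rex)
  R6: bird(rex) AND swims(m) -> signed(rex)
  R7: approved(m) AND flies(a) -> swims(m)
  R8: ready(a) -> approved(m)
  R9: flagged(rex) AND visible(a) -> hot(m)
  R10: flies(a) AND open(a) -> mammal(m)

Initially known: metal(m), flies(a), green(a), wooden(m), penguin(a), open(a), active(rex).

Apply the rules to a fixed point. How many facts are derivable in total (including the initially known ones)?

Round 1: R3 [wooden(m) AND flies(a) AND metal(m) -> visible(a)]; R4 [wooden(m) -> has_feathers(a)]; R10 [flies(a) AND open(a) -> mammal(m)]. Adds visible(a), has_feathers(a), mammal(m).
Round 2: R1 [visible(a) AND flies(a) -> ready(a)]. Adds ready(a).
Round 3: R8 [ready(a) -> approved(m)]. Adds approved(m).
Round 4: R7 [approved(m) AND flies(a) -> swims(m)]. Adds swims(m).
Round 5: R5 [swims(m) -> cold(rex)]. Adds cold(rex).
Closure: {active(rex), approved(m), cold(rex), flies(a), green(a), has_feathers(a), mammal(m), metal(m), open(a), penguin(a), ready(a), swims(m), visible(a), wooden(m)} — 14 facts.

14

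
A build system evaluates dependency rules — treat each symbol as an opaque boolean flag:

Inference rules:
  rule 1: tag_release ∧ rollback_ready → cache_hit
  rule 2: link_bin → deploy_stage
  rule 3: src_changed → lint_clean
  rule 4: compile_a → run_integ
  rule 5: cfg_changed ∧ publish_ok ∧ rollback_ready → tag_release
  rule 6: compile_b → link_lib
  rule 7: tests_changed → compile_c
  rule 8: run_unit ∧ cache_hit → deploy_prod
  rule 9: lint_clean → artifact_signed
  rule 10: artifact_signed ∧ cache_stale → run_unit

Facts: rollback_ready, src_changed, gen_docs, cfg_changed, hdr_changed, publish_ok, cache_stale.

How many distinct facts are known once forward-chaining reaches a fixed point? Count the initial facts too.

13

[1] rule 3 [src_changed → lint_clean]; rule 5 [cfg_changed ∧ publish_ok ∧ rollback_ready → tag_release]. ⇒ new: lint_clean, tag_release.
[2] rule 1 [tag_release ∧ rollback_ready → cache_hit]; rule 9 [lint_clean → artifact_signed]. ⇒ new: cache_hit, artifact_signed.
[3] rule 10 [artifact_signed ∧ cache_stale → run_unit]. ⇒ new: run_unit.
[4] rule 8 [run_unit ∧ cache_hit → deploy_prod]. ⇒ new: deploy_prod.
Closure: {artifact_signed, cache_hit, cache_stale, cfg_changed, deploy_prod, gen_docs, hdr_changed, lint_clean, publish_ok, rollback_ready, run_unit, src_changed, tag_release} — 13 facts.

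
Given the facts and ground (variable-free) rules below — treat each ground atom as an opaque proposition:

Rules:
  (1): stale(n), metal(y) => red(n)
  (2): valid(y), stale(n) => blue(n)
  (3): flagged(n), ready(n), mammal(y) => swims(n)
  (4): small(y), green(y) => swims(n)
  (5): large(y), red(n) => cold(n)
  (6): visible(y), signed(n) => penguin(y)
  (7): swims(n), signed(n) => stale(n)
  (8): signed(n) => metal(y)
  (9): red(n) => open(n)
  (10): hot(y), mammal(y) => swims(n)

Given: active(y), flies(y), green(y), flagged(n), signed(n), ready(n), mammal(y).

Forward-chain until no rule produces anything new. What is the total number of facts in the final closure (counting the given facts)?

12

Round 1: (3) [flagged(n), ready(n), mammal(y) => swims(n)]; (8) [signed(n) => metal(y)]. Adds swims(n), metal(y).
Round 2: (7) [swims(n), signed(n) => stale(n)]. Adds stale(n).
Round 3: (1) [stale(n), metal(y) => red(n)]. Adds red(n).
Round 4: (9) [red(n) => open(n)]. Adds open(n).
Closure: {active(y), flagged(n), flies(y), green(y), mammal(y), metal(y), open(n), ready(n), red(n), signed(n), stale(n), swims(n)} — 12 facts.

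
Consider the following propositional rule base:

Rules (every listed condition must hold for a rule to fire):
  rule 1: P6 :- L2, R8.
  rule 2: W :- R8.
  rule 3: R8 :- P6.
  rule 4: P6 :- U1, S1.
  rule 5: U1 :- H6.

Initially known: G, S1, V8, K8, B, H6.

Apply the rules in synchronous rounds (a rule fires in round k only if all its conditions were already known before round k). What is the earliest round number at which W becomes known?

4

[1] rule 5 [U1 :- H6.]. ⇒ new: U1.
[2] rule 4 [P6 :- U1, S1.]. ⇒ new: P6.
[3] rule 3 [R8 :- P6.]. ⇒ new: R8.
[4] rule 2 [W :- R8.]. ⇒ new: W.
W first appears in round 4.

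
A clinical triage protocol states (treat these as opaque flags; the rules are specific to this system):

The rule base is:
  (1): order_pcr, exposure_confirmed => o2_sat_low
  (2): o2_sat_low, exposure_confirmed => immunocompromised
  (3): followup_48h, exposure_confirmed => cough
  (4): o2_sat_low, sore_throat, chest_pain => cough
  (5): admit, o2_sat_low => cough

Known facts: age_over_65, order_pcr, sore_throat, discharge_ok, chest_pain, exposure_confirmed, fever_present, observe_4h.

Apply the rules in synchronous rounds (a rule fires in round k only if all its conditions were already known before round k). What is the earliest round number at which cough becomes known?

Round 1: (1) [order_pcr, exposure_confirmed => o2_sat_low]. New: o2_sat_low.
Round 2: (2) [o2_sat_low, exposure_confirmed => immunocompromised]; (4) [o2_sat_low, sore_throat, chest_pain => cough]. New: immunocompromised, cough.
cough first appears in round 2.

2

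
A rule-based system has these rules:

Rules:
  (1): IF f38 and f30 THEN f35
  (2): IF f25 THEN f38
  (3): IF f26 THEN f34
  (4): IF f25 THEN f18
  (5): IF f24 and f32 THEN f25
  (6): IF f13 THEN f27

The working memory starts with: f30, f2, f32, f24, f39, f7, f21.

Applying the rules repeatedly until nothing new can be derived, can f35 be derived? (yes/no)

yes

Round 1: (5) [IF f24 and f32 THEN f25]. Adds f25.
Round 2: (2) [IF f25 THEN f38]; (4) [IF f25 THEN f18]. Adds f38, f18.
Round 3: (1) [IF f38 and f30 THEN f35]. Adds f35.
f35 appears in round 3, so it is derivable.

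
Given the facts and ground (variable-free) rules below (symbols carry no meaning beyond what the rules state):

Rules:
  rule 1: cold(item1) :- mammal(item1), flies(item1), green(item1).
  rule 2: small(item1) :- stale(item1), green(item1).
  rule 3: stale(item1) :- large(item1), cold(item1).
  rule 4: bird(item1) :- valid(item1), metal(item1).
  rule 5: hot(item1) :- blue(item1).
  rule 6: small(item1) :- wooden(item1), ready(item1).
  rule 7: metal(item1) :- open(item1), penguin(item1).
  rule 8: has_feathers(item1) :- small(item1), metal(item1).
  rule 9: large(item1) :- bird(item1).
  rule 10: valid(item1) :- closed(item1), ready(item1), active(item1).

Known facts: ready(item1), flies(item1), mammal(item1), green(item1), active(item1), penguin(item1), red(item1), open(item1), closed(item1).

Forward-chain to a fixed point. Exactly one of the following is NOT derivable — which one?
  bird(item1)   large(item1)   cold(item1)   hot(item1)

hot(item1)

Round 1 — rule 1, rule 7, rule 10, derive cold(item1), metal(item1), valid(item1).
Round 2 — rule 4, derive bird(item1).
Round 3 — rule 9, derive large(item1).
Round 4 — rule 3, derive stale(item1).
Round 5 — rule 2, derive small(item1).
Round 6 — rule 8, derive has_feathers(item1).
Derived: cold(item1) (round 1), bird(item1) (round 2), large(item1) (round 3). hot(item1) never appears in any round.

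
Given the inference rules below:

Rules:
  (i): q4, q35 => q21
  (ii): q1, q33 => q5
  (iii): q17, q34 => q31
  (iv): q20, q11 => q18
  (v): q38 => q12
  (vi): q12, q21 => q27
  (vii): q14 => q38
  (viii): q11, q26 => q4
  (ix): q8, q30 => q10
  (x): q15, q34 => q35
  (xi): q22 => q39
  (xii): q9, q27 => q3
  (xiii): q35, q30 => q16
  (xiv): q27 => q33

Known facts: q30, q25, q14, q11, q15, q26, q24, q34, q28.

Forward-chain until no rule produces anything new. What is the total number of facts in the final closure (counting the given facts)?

17

Round 1 — (vii), (viii), (x), derive q38, q4, q35.
Round 2 — (i), (v), (xiii), derive q21, q12, q16.
Round 3 — (vi), derive q27.
Round 4 — (xiv), derive q33.
Closure: {q11, q12, q14, q15, q16, q21, q24, q25, q26, q27, q28, q30, q33, q34, q35, q38, q4} — 17 facts.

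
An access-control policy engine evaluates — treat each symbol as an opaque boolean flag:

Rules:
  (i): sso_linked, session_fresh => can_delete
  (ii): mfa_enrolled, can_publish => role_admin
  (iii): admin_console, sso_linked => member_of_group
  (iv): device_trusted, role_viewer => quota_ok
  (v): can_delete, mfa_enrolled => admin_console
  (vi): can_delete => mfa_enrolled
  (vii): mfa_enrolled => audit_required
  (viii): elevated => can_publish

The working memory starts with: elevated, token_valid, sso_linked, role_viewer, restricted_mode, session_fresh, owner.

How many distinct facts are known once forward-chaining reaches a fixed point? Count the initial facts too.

14

[1] (i) [sso_linked, session_fresh => can_delete]; (viii) [elevated => can_publish]. ⇒ new: can_delete, can_publish.
[2] (vi) [can_delete => mfa_enrolled]. ⇒ new: mfa_enrolled.
[3] (ii) [mfa_enrolled, can_publish => role_admin]; (v) [can_delete, mfa_enrolled => admin_console]; (vii) [mfa_enrolled => audit_required]. ⇒ new: role_admin, admin_console, audit_required.
[4] (iii) [admin_console, sso_linked => member_of_group]. ⇒ new: member_of_group.
Closure: {admin_console, audit_required, can_delete, can_publish, elevated, member_of_group, mfa_enrolled, owner, restricted_mode, role_admin, role_viewer, session_fresh, sso_linked, token_valid} — 14 facts.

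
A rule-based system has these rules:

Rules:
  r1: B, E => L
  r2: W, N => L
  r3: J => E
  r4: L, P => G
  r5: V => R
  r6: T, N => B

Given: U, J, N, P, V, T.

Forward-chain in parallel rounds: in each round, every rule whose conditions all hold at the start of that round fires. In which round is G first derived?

3

Round 1: r3 [J => E]; r5 [V => R]; r6 [T, N => B]. New: E, R, B.
Round 2: r1 [B, E => L]. New: L.
Round 3: r4 [L, P => G]. New: G.
G first appears in round 3.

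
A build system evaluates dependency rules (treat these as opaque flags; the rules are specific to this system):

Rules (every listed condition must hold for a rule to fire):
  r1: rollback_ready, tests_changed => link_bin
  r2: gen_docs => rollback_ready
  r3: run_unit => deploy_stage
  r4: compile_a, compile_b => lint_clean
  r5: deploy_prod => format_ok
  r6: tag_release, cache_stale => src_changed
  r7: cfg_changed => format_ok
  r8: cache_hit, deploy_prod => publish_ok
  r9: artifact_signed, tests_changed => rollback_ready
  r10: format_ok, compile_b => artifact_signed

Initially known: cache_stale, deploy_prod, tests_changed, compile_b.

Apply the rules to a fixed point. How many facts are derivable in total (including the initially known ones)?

[1] r5 [deploy_prod => format_ok]. ⇒ new: format_ok.
[2] r10 [format_ok, compile_b => artifact_signed]. ⇒ new: artifact_signed.
[3] r9 [artifact_signed, tests_changed => rollback_ready]. ⇒ new: rollback_ready.
[4] r1 [rollback_ready, tests_changed => link_bin]. ⇒ new: link_bin.
Closure: {artifact_signed, cache_stale, compile_b, deploy_prod, format_ok, link_bin, rollback_ready, tests_changed} — 8 facts.

8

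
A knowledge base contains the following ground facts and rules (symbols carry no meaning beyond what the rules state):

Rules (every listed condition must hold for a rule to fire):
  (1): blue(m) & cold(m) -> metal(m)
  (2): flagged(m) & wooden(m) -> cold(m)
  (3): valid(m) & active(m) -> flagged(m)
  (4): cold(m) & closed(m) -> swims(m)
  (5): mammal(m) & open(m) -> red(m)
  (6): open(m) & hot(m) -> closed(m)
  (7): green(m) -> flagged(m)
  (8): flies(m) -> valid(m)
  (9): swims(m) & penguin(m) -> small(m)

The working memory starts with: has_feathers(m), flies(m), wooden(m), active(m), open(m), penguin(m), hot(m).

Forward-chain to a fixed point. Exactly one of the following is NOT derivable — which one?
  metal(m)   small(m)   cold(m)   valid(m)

Round 1: (6) [open(m) & hot(m) -> closed(m)]; (8) [flies(m) -> valid(m)]. Adds closed(m), valid(m).
Round 2: (3) [valid(m) & active(m) -> flagged(m)]. Adds flagged(m).
Round 3: (2) [flagged(m) & wooden(m) -> cold(m)]. Adds cold(m).
Round 4: (4) [cold(m) & closed(m) -> swims(m)]. Adds swims(m).
Round 5: (9) [swims(m) & penguin(m) -> small(m)]. Adds small(m).
Derived: small(m) (round 5), cold(m) (round 3), valid(m) (round 1). metal(m) never appears in any round.

metal(m)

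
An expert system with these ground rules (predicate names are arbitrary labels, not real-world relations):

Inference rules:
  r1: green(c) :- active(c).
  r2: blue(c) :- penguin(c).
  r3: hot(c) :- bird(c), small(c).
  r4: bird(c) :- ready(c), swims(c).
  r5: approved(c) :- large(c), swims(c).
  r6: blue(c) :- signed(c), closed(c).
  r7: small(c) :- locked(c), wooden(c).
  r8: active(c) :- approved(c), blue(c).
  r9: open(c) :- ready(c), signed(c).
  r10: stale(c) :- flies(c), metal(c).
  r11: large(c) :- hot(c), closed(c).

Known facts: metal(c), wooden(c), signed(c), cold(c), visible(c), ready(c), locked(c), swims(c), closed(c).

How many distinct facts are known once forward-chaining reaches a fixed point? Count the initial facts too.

18

Round 1 fires r4, r6, r7, r9, giving bird(c), blue(c), small(c), open(c).
Round 2 fires r3, giving hot(c).
Round 3 fires r11, giving large(c).
Round 4 fires r5, giving approved(c).
Round 5 fires r8, giving active(c).
Round 6 fires r1, giving green(c).
Closure: {active(c), approved(c), bird(c), blue(c), closed(c), cold(c), green(c), hot(c), large(c), locked(c), metal(c), open(c), ready(c), signed(c), small(c), swims(c), visible(c), wooden(c)} — 18 facts.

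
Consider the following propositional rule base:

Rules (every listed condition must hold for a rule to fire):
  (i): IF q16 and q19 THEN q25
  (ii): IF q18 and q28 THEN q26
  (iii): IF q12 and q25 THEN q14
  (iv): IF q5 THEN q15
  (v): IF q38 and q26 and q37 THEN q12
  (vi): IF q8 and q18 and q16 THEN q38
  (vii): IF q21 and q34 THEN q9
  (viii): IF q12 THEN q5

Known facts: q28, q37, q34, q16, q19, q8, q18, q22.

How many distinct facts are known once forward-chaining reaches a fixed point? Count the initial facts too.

15

Round 1: (i) [IF q16 and q19 THEN q25]; (ii) [IF q18 and q28 THEN q26]; (vi) [IF q8 and q18 and q16 THEN q38]. Adds q25, q26, q38.
Round 2: (v) [IF q38 and q26 and q37 THEN q12]. Adds q12.
Round 3: (iii) [IF q12 and q25 THEN q14]; (viii) [IF q12 THEN q5]. Adds q14, q5.
Round 4: (iv) [IF q5 THEN q15]. Adds q15.
Closure: {q12, q14, q15, q16, q18, q19, q22, q25, q26, q28, q34, q37, q38, q5, q8} — 15 facts.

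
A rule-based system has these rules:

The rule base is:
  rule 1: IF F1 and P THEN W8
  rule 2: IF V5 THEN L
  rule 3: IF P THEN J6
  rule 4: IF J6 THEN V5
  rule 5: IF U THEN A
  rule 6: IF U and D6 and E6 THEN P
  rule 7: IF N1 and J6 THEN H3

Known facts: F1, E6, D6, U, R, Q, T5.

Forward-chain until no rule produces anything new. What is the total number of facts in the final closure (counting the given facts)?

Round 1: rule 5 [IF U THEN A]; rule 6 [IF U and D6 and E6 THEN P]. New: A, P.
Round 2: rule 1 [IF F1 and P THEN W8]; rule 3 [IF P THEN J6]. New: W8, J6.
Round 3: rule 4 [IF J6 THEN V5]. New: V5.
Round 4: rule 2 [IF V5 THEN L]. New: L.
Closure: {A, D6, E6, F1, J6, L, P, Q, R, T5, U, V5, W8} — 13 facts.

13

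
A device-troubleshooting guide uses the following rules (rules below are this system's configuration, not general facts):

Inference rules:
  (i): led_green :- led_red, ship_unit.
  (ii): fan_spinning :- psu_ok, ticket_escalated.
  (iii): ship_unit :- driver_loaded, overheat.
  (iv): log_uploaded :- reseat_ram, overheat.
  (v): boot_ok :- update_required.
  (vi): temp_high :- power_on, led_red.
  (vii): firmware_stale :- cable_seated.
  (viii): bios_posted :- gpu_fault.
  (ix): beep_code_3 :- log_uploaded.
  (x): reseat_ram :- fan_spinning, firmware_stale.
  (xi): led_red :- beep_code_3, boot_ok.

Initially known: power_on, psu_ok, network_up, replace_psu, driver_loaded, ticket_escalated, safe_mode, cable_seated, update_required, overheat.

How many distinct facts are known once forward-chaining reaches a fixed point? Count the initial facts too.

Round 1: (ii) [fan_spinning :- psu_ok, ticket_escalated.]; (iii) [ship_unit :- driver_loaded, overheat.]; (v) [boot_ok :- update_required.]; (vii) [firmware_stale :- cable_seated.]. New: fan_spinning, ship_unit, boot_ok, firmware_stale.
Round 2: (x) [reseat_ram :- fan_spinning, firmware_stale.]. New: reseat_ram.
Round 3: (iv) [log_uploaded :- reseat_ram, overheat.]. New: log_uploaded.
Round 4: (ix) [beep_code_3 :- log_uploaded.]. New: beep_code_3.
Round 5: (xi) [led_red :- beep_code_3, boot_ok.]. New: led_red.
Round 6: (i) [led_green :- led_red, ship_unit.]; (vi) [temp_high :- power_on, led_red.]. New: led_green, temp_high.
Closure: {beep_code_3, boot_ok, cable_seated, driver_loaded, fan_spinning, firmware_stale, led_green, led_red, log_uploaded, network_up, overheat, power_on, psu_ok, replace_psu, reseat_ram, safe_mode, ship_unit, temp_high, ticket_escalated, update_required} — 20 facts.

20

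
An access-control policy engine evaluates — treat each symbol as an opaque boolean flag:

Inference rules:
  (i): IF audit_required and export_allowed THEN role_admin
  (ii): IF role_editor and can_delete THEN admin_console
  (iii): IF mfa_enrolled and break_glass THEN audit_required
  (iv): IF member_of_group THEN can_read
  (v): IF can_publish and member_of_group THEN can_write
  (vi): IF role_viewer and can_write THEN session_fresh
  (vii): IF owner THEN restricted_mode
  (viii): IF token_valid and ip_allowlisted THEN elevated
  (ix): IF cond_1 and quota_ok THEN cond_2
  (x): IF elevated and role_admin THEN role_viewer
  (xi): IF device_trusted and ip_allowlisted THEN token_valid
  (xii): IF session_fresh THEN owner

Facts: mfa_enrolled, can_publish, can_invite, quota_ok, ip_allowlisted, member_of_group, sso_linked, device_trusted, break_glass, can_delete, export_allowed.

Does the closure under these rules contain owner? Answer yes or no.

yes

Round 1 fires (iii), (iv), (v), (xi), giving audit_required, can_read, can_write, token_valid.
Round 2 fires (i), (viii), giving role_admin, elevated.
Round 3 fires (x), giving role_viewer.
Round 4 fires (vi), giving session_fresh.
Round 5 fires (xii), giving owner.
Round 6 fires (vii), giving restricted_mode.
owner appears in round 5, so it is derivable.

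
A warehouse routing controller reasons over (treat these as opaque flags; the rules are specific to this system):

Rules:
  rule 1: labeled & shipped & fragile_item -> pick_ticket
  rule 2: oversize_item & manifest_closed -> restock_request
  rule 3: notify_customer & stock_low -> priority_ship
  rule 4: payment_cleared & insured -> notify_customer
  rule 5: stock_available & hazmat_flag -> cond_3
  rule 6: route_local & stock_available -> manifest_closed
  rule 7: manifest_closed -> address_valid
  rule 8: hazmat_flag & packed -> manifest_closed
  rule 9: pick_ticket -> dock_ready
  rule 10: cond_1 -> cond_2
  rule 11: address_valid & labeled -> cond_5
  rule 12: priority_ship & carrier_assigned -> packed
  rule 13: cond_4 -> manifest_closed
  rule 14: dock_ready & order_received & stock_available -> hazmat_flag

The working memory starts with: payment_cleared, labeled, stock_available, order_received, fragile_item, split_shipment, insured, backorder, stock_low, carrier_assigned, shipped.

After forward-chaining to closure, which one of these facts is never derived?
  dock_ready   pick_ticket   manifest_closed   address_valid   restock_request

Round 1: rule 1 [labeled & shipped & fragile_item -> pick_ticket]; rule 4 [payment_cleared & insured -> notify_customer]. Adds pick_ticket, notify_customer.
Round 2: rule 3 [notify_customer & stock_low -> priority_ship]; rule 9 [pick_ticket -> dock_ready]. Adds priority_ship, dock_ready.
Round 3: rule 12 [priority_ship & carrier_assigned -> packed]; rule 14 [dock_ready & order_received & stock_available -> hazmat_flag]. Adds packed, hazmat_flag.
Round 4: rule 5 [stock_available & hazmat_flag -> cond_3]; rule 8 [hazmat_flag & packed -> manifest_closed]. Adds cond_3, manifest_closed.
Round 5: rule 7 [manifest_closed -> address_valid]. Adds address_valid.
Round 6: rule 11 [address_valid & labeled -> cond_5]. Adds cond_5.
Derived: address_valid (round 5), pick_ticket (round 1), dock_ready (round 2), manifest_closed (round 4). restock_request never appears in any round.

restock_request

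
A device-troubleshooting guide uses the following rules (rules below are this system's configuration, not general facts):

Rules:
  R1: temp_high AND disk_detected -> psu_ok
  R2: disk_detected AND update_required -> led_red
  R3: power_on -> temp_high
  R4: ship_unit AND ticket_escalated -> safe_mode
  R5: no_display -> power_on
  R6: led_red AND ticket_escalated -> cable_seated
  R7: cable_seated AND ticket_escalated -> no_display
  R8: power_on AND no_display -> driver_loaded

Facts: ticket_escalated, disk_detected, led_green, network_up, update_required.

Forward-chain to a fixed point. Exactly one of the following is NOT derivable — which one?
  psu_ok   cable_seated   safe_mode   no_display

safe_mode

Round 1: R2 [disk_detected AND update_required -> led_red]. New: led_red.
Round 2: R6 [led_red AND ticket_escalated -> cable_seated]. New: cable_seated.
Round 3: R7 [cable_seated AND ticket_escalated -> no_display]. New: no_display.
Round 4: R5 [no_display -> power_on]. New: power_on.
Round 5: R3 [power_on -> temp_high]; R8 [power_on AND no_display -> driver_loaded]. New: temp_high, driver_loaded.
Round 6: R1 [temp_high AND disk_detected -> psu_ok]. New: psu_ok.
Derived: cable_seated (round 2), psu_ok (round 6), no_display (round 3). safe_mode never appears in any round.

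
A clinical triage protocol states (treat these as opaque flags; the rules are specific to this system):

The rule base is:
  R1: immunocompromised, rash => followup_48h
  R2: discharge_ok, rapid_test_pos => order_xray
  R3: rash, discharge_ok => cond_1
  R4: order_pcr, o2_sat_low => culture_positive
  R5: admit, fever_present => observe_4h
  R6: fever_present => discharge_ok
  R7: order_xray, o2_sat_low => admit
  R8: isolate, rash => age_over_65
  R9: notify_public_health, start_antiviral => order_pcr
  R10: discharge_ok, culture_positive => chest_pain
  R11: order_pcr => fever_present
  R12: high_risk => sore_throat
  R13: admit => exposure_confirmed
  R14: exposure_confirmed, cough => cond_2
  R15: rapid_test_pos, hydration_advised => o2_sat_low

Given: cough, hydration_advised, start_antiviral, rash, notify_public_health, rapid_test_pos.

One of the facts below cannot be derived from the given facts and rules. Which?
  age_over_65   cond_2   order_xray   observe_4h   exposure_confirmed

Round 1 fires R9, R15, giving order_pcr, o2_sat_low.
Round 2 fires R4, R11, giving culture_positive, fever_present.
Round 3 fires R6, giving discharge_ok.
Round 4 fires R2, R3, R10, giving order_xray, cond_1, chest_pain.
Round 5 fires R7, giving admit.
Round 6 fires R5, R13, giving observe_4h, exposure_confirmed.
Round 7 fires R14, giving cond_2.
Derived: cond_2 (round 7), observe_4h (round 6), exposure_confirmed (round 6), order_xray (round 4). age_over_65 never appears in any round.

age_over_65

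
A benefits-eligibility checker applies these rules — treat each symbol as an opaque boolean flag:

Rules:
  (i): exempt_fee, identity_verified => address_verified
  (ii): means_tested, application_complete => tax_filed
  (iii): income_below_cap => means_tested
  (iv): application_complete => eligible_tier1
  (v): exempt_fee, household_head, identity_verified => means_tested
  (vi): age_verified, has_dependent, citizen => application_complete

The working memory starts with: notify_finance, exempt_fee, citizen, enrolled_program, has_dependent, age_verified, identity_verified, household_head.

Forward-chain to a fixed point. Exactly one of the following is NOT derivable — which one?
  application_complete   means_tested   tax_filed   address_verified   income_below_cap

[1] (i) [exempt_fee, identity_verified => address_verified]; (v) [exempt_fee, household_head, identity_verified => means_tested]; (vi) [age_verified, has_dependent, citizen => application_complete]. ⇒ new: address_verified, means_tested, application_complete.
[2] (ii) [means_tested, application_complete => tax_filed]; (iv) [application_complete => eligible_tier1]. ⇒ new: tax_filed, eligible_tier1.
Derived: application_complete (round 1), tax_filed (round 2), address_verified (round 1), means_tested (round 1). income_below_cap never appears in any round.

income_below_cap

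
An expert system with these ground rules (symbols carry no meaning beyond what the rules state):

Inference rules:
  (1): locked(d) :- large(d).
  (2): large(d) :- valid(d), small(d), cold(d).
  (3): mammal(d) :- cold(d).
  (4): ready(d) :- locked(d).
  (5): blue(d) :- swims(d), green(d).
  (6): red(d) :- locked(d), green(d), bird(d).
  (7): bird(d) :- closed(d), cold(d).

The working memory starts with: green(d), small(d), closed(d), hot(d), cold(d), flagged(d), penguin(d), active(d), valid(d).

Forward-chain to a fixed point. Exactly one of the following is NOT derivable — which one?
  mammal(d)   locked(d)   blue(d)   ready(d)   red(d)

blue(d)

[1] (2) [large(d) :- valid(d), small(d), cold(d).]; (3) [mammal(d) :- cold(d).]; (7) [bird(d) :- closed(d), cold(d).]. ⇒ new: large(d), mammal(d), bird(d).
[2] (1) [locked(d) :- large(d).]. ⇒ new: locked(d).
[3] (4) [ready(d) :- locked(d).]; (6) [red(d) :- locked(d), green(d), bird(d).]. ⇒ new: ready(d), red(d).
Derived: locked(d) (round 2), red(d) (round 3), ready(d) (round 3), mammal(d) (round 1). blue(d) never appears in any round.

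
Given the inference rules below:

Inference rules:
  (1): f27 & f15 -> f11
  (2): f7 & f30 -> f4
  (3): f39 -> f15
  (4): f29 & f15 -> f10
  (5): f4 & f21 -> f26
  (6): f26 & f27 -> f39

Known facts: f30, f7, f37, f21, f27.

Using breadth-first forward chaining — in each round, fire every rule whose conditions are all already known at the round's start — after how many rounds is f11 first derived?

5

Round 1 fires (2), giving f4.
Round 2 fires (5), giving f26.
Round 3 fires (6), giving f39.
Round 4 fires (3), giving f15.
Round 5 fires (1), giving f11.
f11 first appears in round 5.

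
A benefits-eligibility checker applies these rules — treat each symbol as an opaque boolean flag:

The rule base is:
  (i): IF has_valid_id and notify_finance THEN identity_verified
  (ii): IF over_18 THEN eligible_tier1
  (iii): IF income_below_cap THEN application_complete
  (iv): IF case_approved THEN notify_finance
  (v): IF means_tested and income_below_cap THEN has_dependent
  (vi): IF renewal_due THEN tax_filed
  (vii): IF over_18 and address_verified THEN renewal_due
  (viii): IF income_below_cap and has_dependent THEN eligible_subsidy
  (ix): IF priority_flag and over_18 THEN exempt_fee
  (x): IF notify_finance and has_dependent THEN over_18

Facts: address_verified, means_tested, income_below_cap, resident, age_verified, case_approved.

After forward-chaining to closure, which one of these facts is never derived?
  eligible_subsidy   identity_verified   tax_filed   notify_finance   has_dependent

identity_verified

Round 1: (iii) [IF income_below_cap THEN application_complete]; (iv) [IF case_approved THEN notify_finance]; (v) [IF means_tested and income_below_cap THEN has_dependent]. New: application_complete, notify_finance, has_dependent.
Round 2: (viii) [IF income_below_cap and has_dependent THEN eligible_subsidy]; (x) [IF notify_finance and has_dependent THEN over_18]. New: eligible_subsidy, over_18.
Round 3: (ii) [IF over_18 THEN eligible_tier1]; (vii) [IF over_18 and address_verified THEN renewal_due]. New: eligible_tier1, renewal_due.
Round 4: (vi) [IF renewal_due THEN tax_filed]. New: tax_filed.
Derived: has_dependent (round 1), notify_finance (round 1), tax_filed (round 4), eligible_subsidy (round 2). identity_verified never appears in any round.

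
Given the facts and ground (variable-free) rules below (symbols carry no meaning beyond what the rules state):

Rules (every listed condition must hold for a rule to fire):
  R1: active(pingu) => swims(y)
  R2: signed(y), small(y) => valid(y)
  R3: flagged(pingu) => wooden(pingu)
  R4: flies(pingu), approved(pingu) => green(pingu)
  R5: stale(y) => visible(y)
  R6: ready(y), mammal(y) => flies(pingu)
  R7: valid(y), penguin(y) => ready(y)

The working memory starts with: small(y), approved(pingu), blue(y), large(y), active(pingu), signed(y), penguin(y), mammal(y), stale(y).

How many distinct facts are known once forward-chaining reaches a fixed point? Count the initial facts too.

Round 1: R1 [active(pingu) => swims(y)]; R2 [signed(y), small(y) => valid(y)]; R5 [stale(y) => visible(y)]. New: swims(y), valid(y), visible(y).
Round 2: R7 [valid(y), penguin(y) => ready(y)]. New: ready(y).
Round 3: R6 [ready(y), mammal(y) => flies(pingu)]. New: flies(pingu).
Round 4: R4 [flies(pingu), approved(pingu) => green(pingu)]. New: green(pingu).
Closure: {active(pingu), approved(pingu), blue(y), flies(pingu), green(pingu), large(y), mammal(y), penguin(y), ready(y), signed(y), small(y), stale(y), swims(y), valid(y), visible(y)} — 15 facts.

15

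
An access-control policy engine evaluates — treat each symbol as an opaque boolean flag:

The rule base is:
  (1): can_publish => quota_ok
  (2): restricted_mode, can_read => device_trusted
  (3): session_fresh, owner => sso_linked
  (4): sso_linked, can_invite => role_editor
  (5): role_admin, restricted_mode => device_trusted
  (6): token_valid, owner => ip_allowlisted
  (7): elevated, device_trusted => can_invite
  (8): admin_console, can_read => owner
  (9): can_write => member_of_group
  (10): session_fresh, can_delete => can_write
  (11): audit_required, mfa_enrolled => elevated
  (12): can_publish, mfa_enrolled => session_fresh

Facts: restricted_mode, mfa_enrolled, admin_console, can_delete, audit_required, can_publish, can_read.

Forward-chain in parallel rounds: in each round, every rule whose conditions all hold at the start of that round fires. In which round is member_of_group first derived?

3

Round 1 — (1), (2), (8), (11), (12), derive quota_ok, device_trusted, owner, elevated, session_fresh.
Round 2 — (3), (7), (10), derive sso_linked, can_invite, can_write.
Round 3 — (4), (9), derive role_editor, member_of_group.
member_of_group first appears in round 3.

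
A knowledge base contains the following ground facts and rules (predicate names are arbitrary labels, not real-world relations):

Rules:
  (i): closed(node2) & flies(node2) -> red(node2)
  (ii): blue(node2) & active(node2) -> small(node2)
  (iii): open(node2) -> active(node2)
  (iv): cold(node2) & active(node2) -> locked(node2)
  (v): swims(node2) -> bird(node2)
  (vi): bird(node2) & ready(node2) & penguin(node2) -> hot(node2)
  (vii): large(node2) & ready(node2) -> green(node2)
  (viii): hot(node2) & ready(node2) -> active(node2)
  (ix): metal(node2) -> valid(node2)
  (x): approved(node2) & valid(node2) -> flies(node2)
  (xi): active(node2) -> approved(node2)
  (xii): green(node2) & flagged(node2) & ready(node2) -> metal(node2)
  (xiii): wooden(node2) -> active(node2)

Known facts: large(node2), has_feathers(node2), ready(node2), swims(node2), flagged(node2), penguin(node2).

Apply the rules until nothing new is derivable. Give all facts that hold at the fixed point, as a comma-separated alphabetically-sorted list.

Round 1 — (v), (vii), derive bird(node2), green(node2).
Round 2 — (vi), (xii), derive hot(node2), metal(node2).
Round 3 — (viii), (ix), derive active(node2), valid(node2).
Round 4 — (xi), derive approved(node2).
Round 5 — (x), derive flies(node2).

active(node2), approved(node2), bird(node2), flagged(node2), flies(node2), green(node2), has_feathers(node2), hot(node2), large(node2), metal(node2), penguin(node2), ready(node2), swims(node2), valid(node2)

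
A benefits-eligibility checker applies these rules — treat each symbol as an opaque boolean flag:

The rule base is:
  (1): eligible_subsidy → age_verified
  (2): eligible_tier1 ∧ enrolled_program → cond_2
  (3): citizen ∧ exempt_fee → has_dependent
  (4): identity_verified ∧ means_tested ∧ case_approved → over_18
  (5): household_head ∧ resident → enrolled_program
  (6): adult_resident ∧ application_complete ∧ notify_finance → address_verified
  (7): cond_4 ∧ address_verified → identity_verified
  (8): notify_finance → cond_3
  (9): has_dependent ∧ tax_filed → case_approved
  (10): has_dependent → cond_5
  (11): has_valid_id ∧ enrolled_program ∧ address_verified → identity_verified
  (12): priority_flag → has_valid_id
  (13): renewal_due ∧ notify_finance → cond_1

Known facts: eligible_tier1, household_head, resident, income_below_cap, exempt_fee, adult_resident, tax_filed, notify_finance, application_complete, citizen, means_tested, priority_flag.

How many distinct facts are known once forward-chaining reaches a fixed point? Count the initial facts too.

Round 1: (3) [citizen ∧ exempt_fee → has_dependent]; (5) [household_head ∧ resident → enrolled_program]; (6) [adult_resident ∧ application_complete ∧ notify_finance → address_verified]; (8) [notify_finance → cond_3]; (12) [priority_flag → has_valid_id]. Adds has_dependent, enrolled_program, address_verified, cond_3, has_valid_id.
Round 2: (2) [eligible_tier1 ∧ enrolled_program → cond_2]; (9) [has_dependent ∧ tax_filed → case_approved]; (10) [has_dependent → cond_5]; (11) [has_valid_id ∧ enrolled_program ∧ address_verified → identity_verified]. Adds cond_2, case_approved, cond_5, identity_verified.
Round 3: (4) [identity_verified ∧ means_tested ∧ case_approved → over_18]. Adds over_18.
Closure: {address_verified, adult_resident, application_complete, case_approved, citizen, cond_2, cond_3, cond_5, eligible_tier1, enrolled_program, exempt_fee, has_dependent, has_valid_id, household_head, identity_verified, income_below_cap, means_tested, notify_finance, over_18, priority_flag, resident, tax_filed} — 22 facts.

22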